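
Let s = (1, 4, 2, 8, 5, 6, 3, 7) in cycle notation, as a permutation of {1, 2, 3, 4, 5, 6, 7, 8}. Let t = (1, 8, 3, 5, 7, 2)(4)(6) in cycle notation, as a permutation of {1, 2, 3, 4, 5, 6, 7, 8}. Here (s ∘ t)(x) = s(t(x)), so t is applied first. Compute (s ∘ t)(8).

7

(s ∘ t)(8) = s(t(8)). t(8) = 3, then s(3) = 7. So (s ∘ t)(8) = 7.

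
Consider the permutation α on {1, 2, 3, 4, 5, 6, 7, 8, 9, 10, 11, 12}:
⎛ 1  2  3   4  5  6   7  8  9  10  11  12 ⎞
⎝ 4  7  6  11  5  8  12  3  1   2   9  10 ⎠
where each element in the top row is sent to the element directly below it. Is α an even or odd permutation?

even

In disjoint-cycle form the cycle lengths are 4, 4, 3, 1.
A cycle is odd iff its length is even; α has 2 even-length cycles, so sgn(α) = (−1)^2 and α is even.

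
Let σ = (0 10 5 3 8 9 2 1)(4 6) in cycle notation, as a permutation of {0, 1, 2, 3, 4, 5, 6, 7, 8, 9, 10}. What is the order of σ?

8

The disjoint cycles have lengths 8, 2, 1.
The order is lcm(8, 2) = 8.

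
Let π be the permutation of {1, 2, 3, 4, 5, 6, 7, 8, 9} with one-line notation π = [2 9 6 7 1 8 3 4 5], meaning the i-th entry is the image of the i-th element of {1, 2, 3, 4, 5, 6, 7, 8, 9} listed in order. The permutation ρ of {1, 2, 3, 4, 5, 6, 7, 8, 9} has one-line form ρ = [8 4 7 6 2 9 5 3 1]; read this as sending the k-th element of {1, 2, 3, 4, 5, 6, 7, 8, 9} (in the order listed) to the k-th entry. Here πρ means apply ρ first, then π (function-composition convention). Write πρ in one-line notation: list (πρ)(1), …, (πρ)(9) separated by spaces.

4 7 3 8 9 5 1 6 2

(πρ)(x) = π(ρ(x)). Computing each image: π(ρ(1)) = π(8) = 4, π(ρ(2)) = π(4) = 7, π(ρ(3)) = π(7) = 3, π(ρ(4)) = π(6) = 8, π(ρ(5)) = π(2) = 9, π(ρ(6)) = π(9) = 5, π(ρ(7)) = π(5) = 1, π(ρ(8)) = π(3) = 6, π(ρ(9)) = π(1) = 2.
Hence πρ = [4 7 3 8 9 5 1 6 2].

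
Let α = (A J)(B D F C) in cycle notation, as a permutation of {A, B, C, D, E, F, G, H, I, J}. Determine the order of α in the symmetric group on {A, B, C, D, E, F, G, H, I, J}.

The cycle type of α is (4, 2, 1, 1, 1, 1).
Since disjoint cycles commute, ord(α) = lcm(4, 2) = 4.

4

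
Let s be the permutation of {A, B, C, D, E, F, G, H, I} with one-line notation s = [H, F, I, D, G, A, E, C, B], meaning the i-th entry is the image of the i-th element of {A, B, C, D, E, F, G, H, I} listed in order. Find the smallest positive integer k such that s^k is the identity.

6

The disjoint-cycle form of s has cycle lengths 6, 2, 1.
Since disjoint cycles commute, ord(s) = lcm(6, 2) = 6.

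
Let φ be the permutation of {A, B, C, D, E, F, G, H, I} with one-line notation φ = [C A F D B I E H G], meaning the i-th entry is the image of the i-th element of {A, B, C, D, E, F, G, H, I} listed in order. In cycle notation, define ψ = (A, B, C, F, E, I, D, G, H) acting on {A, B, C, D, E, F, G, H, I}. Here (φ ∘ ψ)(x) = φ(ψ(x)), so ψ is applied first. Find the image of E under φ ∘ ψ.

(φ ∘ ψ)(E) = φ(ψ(E)). ψ(E) = I, then φ(I) = G. So (φ ∘ ψ)(E) = G.

G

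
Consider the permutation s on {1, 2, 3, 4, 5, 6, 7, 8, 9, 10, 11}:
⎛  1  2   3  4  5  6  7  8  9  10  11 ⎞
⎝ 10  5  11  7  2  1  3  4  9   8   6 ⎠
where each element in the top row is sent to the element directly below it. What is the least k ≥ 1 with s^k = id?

The disjoint-cycle form of s has cycle lengths 8, 2, 1.
The order of s is the least common multiple of its cycle lengths: lcm(8, 2) = 8.

8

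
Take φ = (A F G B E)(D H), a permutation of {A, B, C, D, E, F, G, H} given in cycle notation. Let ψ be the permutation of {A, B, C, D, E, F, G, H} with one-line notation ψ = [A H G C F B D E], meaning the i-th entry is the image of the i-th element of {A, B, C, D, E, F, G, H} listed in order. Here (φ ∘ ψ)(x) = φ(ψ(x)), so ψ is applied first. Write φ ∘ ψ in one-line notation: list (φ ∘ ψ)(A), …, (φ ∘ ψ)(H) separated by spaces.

F D B C G E H A

Chase each element through ψ then φ: A → A → F; B → H → D; C → G → B; D → C → C; E → F → G; F → B → E; G → D → H; H → E → A.
Collecting the images, φ ∘ ψ = [F D B C G E H A].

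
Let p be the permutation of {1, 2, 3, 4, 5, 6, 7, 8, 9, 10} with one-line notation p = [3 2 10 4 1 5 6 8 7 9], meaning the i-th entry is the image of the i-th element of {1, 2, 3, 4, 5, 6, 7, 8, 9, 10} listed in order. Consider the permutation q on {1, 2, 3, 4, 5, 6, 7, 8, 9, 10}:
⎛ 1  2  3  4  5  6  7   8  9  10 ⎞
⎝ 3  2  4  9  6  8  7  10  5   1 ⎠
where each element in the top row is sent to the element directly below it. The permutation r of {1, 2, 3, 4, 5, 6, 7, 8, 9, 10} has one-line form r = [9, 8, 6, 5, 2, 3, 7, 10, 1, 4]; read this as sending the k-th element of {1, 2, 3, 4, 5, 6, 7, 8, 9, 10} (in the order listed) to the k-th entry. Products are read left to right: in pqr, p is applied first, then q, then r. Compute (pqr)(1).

(pqr)(1) = r(q(p(1))). p(1) = 3, then q(3) = 4, then r(4) = 5, so the result is 5.

5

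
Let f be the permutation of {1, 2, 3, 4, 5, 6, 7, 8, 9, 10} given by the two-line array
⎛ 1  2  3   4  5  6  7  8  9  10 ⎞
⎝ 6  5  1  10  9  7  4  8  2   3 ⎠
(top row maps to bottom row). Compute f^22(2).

5

Tracing 2 → 5 → … returns to 2 after 3 steps, so 2 lies in a 3-cycle (2 5 9).
On a 3-cycle, f^3 is the identity, so f^22 = f^1 there (22 ≡ 1 mod 3).
Stepping 1 place around the cycle: 2 → 5.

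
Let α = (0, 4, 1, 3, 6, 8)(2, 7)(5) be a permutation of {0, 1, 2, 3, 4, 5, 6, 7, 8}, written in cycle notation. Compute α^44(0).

1

0 lies in the 6-cycle (0, 4, 1, 3, 6, 8).
On a 6-cycle, α^6 is the identity, so α^44 = α^2 there (44 ≡ 2 mod 6).
Stepping 2 places around the cycle: 0 → 4 → 1.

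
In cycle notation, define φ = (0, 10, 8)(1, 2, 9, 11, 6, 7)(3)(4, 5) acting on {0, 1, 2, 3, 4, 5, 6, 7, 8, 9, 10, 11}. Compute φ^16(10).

10 lies in the 3-cycle (0, 10, 8).
Since the cycle has length 3, φ^16 acts on it the same as φ^1 (16 mod 3 = 1).
Stepping 1 place around the cycle: 10 → 8.

8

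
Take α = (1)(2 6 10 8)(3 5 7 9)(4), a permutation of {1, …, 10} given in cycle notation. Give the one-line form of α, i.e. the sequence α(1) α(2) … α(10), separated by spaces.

Reading each image from the cycles: 1→1, 2→6, 3→5, 4→4, 5→7, 6→10, 7→9, 8→2, 9→3, 10→8.
Listing these in domain order gives 1 6 5 4 7 10 9 2 3 8.

1 6 5 4 7 10 9 2 3 8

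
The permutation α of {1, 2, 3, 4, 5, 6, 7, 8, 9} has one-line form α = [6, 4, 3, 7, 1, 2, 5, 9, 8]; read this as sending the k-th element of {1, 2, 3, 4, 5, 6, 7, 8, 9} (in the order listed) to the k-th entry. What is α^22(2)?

1

Tracing 2 → 4 → … returns to 2 after 6 steps, so 2 lies in a 6-cycle (1, 6, 2, 4, 7, 5).
Powers repeat with period 6 on this cycle, and 22 mod 6 = 4, so α^22(2) = α^4(2).
Advancing 4 steps from 2: 2 → 4 → 7 → 5 → 1.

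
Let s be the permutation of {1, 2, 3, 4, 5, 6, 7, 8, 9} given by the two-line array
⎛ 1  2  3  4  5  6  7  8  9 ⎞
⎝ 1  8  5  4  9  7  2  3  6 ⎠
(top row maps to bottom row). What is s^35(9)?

Tracing 9 → 6 → … returns to 9 after 7 steps, so 9 lies in a 7-cycle (2, 8, 3, 5, 9, 6, 7).
On a 7-cycle, s^7 is the identity, so s^35 = s^0 there (35 ≡ 0 mod 7).
So s^35(9) = 9.

9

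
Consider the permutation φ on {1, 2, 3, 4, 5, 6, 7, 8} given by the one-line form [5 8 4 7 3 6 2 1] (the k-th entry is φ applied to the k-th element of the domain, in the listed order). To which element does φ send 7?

2

7 is element number 7 of the domain, and entry number 7 of the one-line form is 2, so φ(7) = 2.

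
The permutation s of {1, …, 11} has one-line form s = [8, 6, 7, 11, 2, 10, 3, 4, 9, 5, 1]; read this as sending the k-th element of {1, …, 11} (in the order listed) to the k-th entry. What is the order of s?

Decomposing into disjoint cycles gives cycle lengths 4, 4, 2, 1.
The order is lcm(4, 4, 2) = 4.

4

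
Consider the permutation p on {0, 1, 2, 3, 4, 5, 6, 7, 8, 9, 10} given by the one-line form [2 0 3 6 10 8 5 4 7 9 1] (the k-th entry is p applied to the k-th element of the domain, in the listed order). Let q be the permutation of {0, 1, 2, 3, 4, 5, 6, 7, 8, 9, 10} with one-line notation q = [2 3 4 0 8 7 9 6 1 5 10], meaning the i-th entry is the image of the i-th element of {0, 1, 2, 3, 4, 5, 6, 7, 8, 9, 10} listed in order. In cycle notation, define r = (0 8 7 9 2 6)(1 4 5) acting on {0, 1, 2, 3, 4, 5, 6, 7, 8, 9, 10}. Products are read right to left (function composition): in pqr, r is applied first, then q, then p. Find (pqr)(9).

Apply the permutations in order: r(9) = 2, then q(2) = 4, then p(4) = 10. So (pqr)(9) = 10.

10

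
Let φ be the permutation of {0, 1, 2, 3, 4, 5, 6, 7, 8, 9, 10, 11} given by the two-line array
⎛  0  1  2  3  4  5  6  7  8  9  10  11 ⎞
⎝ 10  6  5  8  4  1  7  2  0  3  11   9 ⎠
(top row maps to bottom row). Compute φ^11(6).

Tracing 6 → 7 → … returns to 6 after 5 steps, so 6 lies in a 5-cycle (1 6 7 2 5).
Powers repeat with period 5 on this cycle, and 11 mod 5 = 1, so φ^11(6) = φ^1(6).
Advancing 1 step from 6: 6 → 7.

7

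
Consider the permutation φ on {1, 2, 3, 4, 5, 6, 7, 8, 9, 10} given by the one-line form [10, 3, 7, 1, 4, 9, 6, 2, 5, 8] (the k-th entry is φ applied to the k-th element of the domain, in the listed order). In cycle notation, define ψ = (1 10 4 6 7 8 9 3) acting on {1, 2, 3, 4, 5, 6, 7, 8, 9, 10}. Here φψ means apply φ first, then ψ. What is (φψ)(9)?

5

(φψ)(9) = ψ(φ(9)). φ(9) = 5, then ψ(5) = 5. So (φψ)(9) = 5.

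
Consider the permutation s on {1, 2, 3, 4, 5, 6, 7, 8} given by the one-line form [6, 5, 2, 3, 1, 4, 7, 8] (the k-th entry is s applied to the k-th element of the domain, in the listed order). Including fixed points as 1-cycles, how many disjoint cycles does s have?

3

The cycle decomposition is (1, 6, 4, 3, 2, 5)(7)(8), which has 3 cycles (counting 1-cycles).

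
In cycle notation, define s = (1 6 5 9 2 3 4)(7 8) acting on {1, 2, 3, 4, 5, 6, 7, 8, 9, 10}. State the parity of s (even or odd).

odd

The cycle lengths are 7, 2, 1.
A cycle is odd iff its length is even; s has 1 even-length cycle, so sgn(s) = (−1)^1 and s is odd.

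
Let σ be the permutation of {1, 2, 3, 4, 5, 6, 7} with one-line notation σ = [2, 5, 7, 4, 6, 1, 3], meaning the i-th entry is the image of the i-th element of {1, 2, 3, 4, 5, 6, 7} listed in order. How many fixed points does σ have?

The fixed points (elements with σ(x) = x) are {4}, so there is 1.

1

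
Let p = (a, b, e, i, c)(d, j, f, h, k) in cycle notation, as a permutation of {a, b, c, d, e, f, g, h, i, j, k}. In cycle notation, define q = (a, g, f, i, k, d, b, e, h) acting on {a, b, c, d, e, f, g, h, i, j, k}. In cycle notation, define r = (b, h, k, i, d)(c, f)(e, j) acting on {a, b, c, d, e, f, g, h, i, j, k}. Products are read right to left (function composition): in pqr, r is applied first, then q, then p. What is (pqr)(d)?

i

Chase d: r(d) = b; q(b) = e; p(e) = i. Hence (pqr)(d) = i.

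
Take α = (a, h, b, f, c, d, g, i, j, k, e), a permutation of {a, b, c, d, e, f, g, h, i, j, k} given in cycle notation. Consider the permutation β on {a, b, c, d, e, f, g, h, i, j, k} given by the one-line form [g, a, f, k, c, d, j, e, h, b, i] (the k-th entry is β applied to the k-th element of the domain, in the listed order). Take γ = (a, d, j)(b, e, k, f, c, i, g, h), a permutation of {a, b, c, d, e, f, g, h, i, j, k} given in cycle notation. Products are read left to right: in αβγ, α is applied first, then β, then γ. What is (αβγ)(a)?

(αβγ)(a) = γ(β(α(a))). α(a) = h, then β(h) = e, then γ(e) = k, so the result is k.

k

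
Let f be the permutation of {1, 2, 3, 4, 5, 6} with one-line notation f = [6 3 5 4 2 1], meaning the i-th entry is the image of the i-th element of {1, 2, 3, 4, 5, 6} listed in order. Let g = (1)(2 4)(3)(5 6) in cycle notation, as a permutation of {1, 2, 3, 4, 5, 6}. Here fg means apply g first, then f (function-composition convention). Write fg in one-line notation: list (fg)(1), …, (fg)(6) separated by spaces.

(fg)(x) = f(g(x)). Computing each image: f(g(1)) = f(1) = 6, f(g(2)) = f(4) = 4, f(g(3)) = f(3) = 5, f(g(4)) = f(2) = 3, f(g(5)) = f(6) = 1, f(g(6)) = f(5) = 2.
Hence fg = [6 4 5 3 1 2].

6 4 5 3 1 2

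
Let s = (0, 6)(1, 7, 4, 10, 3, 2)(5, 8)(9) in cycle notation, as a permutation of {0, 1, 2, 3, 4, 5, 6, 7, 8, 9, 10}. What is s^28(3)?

4

3 lies in the 6-cycle (1, 7, 4, 10, 3, 2).
Since the cycle has length 6, s^28 acts on it the same as s^4 (28 mod 6 = 4).
Advancing 4 steps from 3: 3 → 2 → 1 → 7 → 4.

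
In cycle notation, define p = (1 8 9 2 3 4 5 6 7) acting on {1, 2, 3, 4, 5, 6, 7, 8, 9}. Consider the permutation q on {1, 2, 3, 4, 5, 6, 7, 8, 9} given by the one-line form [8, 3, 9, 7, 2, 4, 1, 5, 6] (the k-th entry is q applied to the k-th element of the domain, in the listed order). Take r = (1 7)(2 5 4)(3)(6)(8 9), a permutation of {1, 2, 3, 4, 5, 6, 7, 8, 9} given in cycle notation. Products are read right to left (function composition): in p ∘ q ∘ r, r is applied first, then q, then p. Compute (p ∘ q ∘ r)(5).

1

Chase 5: r(5) = 4; q(4) = 7; p(7) = 1. Hence (p ∘ q ∘ r)(5) = 1.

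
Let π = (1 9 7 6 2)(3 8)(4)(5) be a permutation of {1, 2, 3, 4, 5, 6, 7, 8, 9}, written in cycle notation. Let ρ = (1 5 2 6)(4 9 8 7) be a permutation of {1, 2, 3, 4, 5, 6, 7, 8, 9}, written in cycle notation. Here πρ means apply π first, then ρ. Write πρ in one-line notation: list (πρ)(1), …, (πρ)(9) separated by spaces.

8 5 7 9 2 6 1 3 4

For each element, apply π then ρ: 1 → 9 → 8; 2 → 1 → 5; 3 → 8 → 7; 4 → 4 → 9; 5 → 5 → 2; 6 → 2 → 6; 7 → 6 → 1; 8 → 3 → 3; 9 → 7 → 4.
So πρ in one-line form is 8 5 7 9 2 6 1 3 4.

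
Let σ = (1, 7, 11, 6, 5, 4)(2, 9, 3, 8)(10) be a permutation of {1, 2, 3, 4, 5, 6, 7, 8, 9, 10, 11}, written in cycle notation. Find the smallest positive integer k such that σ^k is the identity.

The cycle type of σ is (6, 4, 1).
The order is lcm(6, 4) = 12.

12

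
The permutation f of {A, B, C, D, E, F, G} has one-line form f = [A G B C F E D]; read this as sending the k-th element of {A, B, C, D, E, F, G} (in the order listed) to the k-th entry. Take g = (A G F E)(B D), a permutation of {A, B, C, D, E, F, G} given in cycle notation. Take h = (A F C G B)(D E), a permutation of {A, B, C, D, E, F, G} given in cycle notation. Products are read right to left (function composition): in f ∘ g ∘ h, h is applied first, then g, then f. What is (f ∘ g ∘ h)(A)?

(f ∘ g ∘ h)(A) = f(g(h(A))). h(A) = F, then g(F) = E, then f(E) = F, so the result is F.

F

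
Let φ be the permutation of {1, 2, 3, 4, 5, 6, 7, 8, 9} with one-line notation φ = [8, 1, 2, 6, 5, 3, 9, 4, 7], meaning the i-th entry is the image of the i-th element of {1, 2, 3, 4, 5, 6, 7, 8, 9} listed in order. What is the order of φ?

6

The disjoint-cycle form of φ has cycle lengths 6, 2, 1.
The order is lcm(6, 2) = 6.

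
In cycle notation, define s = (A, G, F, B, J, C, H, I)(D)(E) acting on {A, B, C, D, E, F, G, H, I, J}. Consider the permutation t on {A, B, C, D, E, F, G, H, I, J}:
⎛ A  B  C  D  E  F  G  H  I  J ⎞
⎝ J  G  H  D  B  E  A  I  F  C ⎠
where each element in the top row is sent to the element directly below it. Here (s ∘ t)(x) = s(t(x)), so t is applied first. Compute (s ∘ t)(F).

E

(s ∘ t)(F) = s(t(F)). t(F) = E, then s(E) = E. So (s ∘ t)(F) = E.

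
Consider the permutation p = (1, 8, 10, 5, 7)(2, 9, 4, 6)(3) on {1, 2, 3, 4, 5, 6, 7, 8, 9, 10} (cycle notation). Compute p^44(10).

8

10 lies in the 5-cycle (1, 8, 10, 5, 7).
Since the cycle has length 5, p^44 acts on it the same as p^4 (44 mod 5 = 4).
Advancing 4 steps from 10: 10 → 5 → 7 → 1 → 8.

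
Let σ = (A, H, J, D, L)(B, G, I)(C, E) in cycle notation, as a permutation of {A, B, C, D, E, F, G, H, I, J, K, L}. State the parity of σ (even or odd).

The cycle lengths are 5, 3, 2, 1, 1.
A cycle of length ℓ contributes ℓ−1 transpositions, so σ is a product of 4 + 2 + 1 = 7 transpositions — odd.

odd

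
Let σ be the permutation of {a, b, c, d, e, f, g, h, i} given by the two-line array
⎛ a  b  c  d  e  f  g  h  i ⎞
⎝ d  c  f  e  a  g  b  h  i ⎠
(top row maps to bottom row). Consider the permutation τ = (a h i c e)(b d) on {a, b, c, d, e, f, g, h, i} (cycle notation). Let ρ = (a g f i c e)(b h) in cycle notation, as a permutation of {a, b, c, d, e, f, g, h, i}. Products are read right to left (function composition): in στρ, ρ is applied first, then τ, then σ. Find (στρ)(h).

Apply the permutations in order: ρ(h) = b, then τ(b) = d, then σ(d) = e. So (στρ)(h) = e.

e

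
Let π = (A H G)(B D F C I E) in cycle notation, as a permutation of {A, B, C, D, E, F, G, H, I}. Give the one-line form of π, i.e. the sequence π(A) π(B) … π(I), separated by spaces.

Reading each image from the cycles: A↦H, B↦D, C↦I, D↦F, E↦B, F↦C, G↦A, H↦G, I↦E.
So the one-line form is H D I F B C A G E.

H D I F B C A G E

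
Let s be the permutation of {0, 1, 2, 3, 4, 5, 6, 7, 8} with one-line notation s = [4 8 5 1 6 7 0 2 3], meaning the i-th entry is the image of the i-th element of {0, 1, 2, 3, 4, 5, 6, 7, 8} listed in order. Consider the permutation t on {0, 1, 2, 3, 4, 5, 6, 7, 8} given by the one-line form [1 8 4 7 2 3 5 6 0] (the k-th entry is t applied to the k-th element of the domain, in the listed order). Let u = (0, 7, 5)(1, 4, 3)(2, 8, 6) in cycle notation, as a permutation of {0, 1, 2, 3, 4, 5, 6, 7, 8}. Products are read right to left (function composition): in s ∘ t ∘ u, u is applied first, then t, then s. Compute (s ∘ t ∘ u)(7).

1

Apply the permutations in order: u(7) = 5, then t(5) = 3, then s(3) = 1. So (s ∘ t ∘ u)(7) = 1.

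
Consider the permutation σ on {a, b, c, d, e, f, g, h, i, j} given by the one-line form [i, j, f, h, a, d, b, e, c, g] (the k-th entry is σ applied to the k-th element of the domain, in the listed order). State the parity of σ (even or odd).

In disjoint-cycle form the cycle lengths are 7, 3.
A cycle of length ℓ contributes ℓ−1 transpositions, so σ is a product of 6 + 2 = 8 transpositions — even.

even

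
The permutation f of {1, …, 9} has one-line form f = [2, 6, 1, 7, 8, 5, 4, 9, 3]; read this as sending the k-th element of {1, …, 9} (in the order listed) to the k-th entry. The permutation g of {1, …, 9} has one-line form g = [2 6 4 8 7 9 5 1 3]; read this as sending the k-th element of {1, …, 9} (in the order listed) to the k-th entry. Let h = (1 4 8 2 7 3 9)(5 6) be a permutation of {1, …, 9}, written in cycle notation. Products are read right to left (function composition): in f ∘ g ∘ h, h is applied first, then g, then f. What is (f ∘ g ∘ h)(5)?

Chase 5: h(5) = 6; g(6) = 9; f(9) = 3. Hence (f ∘ g ∘ h)(5) = 3.

3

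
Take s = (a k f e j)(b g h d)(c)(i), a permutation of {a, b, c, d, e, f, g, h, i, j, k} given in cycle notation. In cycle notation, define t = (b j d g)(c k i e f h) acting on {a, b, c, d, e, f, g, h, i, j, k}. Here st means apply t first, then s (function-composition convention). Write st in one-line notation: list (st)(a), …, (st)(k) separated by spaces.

k a f h e d g c j b i

(st)(x) = s(t(x)). Computing each image: s(t(a)) = s(a) = k, s(t(b)) = s(j) = a, s(t(c)) = s(k) = f, s(t(d)) = s(g) = h, s(t(e)) = s(f) = e, s(t(f)) = s(h) = d, s(t(g)) = s(b) = g, s(t(h)) = s(c) = c, s(t(i)) = s(e) = j, s(t(j)) = s(d) = b, s(t(k)) = s(i) = i.
Hence st = [k a f h e d g c j b i].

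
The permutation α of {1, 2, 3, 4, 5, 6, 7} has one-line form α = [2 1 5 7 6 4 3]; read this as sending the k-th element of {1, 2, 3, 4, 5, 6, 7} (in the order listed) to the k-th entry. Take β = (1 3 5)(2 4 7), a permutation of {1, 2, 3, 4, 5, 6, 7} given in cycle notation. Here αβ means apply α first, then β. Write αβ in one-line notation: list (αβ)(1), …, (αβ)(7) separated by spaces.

4 3 1 2 6 7 5

Chase each element through α then β: 1 → 2 → 4; 2 → 1 → 3; 3 → 5 → 1; 4 → 7 → 2; 5 → 6 → 6; 6 → 4 → 7; 7 → 3 → 5.
So αβ in one-line form is 4 3 1 2 6 7 5.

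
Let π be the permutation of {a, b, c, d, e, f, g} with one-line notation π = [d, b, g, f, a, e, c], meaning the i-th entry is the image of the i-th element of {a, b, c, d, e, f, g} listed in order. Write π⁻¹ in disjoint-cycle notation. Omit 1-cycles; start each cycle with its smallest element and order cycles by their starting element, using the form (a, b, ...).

First write π in disjoint cycles: (a, d, f, e)(c, g).
Reversing each cycle (and rotating so the smallest element leads) gives π⁻¹ = (a, e, f, d)(c, g).

(a, e, f, d)(c, g)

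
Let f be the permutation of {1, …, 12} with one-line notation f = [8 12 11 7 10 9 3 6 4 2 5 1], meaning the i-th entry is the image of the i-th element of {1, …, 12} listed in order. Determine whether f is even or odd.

odd

In disjoint-cycle form the cycle lengths are 12.
A cycle is odd iff its length is even; f has 1 even-length cycle, so sgn(f) = (−1)^1 and f is odd.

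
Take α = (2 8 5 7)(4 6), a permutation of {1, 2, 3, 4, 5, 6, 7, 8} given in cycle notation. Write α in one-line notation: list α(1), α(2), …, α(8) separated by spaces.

Image by image: 1→1, 2→8, 3→3, 4→6, 5→7, 6→4, 7→2, 8→5.
Listing these in domain order gives 1 8 3 6 7 4 2 5.

1 8 3 6 7 4 2 5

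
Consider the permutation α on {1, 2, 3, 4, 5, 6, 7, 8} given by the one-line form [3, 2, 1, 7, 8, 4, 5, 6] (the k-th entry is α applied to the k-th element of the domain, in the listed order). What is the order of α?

Decomposing into disjoint cycles gives cycle lengths 5, 2, 1.
Since disjoint cycles commute, ord(α) = lcm(5, 2) = 10.

10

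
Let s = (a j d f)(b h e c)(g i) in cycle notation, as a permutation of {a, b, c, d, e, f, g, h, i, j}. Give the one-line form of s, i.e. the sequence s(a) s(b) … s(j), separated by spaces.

j h b f c a i e g d

Image by image: a↦j, b↦h, c↦b, d↦f, e↦c, f↦a, g↦i, h↦e, i↦g, j↦d.
Listing these in domain order gives j h b f c a i e g d.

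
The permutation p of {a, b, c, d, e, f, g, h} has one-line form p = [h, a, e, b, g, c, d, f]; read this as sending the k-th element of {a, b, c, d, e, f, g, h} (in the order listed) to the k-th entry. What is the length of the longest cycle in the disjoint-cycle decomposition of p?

8

Decomposing into disjoint cycles gives (a, h, f, c, e, g, d, b); the longest has length 8.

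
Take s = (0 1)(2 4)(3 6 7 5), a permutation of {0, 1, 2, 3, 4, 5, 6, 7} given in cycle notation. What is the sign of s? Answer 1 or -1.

The cycle lengths are 4, 2, 2.
A cycle of length ℓ contributes ℓ−1 transpositions, so s is a product of 3 + 1 + 1 = 5 transpositions — odd.

-1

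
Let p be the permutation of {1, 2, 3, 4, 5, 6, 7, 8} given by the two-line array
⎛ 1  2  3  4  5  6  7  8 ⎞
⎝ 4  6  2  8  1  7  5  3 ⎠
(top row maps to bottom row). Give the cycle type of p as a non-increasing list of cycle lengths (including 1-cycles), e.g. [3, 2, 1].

[8]

The disjoint cycles are (1, 4, 8, 3, 2, 6, 7, 5), with lengths 8 in non-increasing order.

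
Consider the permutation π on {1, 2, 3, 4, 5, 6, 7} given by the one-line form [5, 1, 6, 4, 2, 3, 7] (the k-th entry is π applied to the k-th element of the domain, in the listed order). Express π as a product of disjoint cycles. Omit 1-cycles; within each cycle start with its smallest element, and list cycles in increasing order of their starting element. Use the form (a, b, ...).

(1, 5, 2)(3, 6)

From 1: 1 → 5 → 2 → 1, closing the cycle (1, 5, 2).
Continuing from each remaining unvisited element yields (1, 5, 2)(3, 6).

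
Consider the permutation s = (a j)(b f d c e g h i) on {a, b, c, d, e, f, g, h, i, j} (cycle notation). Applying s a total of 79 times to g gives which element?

e

g lies in the 8-cycle (b f d c e g h i).
Powers repeat with period 8 on this cycle, and 79 mod 8 = 7, so s^79(g) = s^7(g).
Stepping 7 places around the cycle: g → h → i → b → f → d → c → e.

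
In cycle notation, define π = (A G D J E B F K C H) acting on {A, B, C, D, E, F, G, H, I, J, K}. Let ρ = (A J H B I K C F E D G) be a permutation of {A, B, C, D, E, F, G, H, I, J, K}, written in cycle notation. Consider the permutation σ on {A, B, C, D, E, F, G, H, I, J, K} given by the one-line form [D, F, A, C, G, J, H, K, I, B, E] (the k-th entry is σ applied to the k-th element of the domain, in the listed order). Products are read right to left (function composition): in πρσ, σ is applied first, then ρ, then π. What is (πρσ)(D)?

K

(πρσ)(D) = π(ρ(σ(D))). σ(D) = C, then ρ(C) = F, then π(F) = K, so the result is K.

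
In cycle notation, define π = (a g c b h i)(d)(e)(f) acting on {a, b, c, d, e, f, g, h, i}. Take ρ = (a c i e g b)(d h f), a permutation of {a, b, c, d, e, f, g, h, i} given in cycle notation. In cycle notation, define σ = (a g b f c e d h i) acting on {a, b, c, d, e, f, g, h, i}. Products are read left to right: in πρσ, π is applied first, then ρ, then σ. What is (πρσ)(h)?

d

Apply the permutations in order: π(h) = i, then ρ(i) = e, then σ(e) = d. So (πρσ)(h) = d.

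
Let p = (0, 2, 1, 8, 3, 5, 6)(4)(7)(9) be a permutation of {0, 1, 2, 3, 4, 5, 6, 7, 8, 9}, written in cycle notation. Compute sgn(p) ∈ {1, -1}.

The cycle lengths are 7, 1, 1, 1.
A cycle is odd iff its length is even; p has 0 even-length cycles, so sgn(p) = (−1)^0 and p is even.

1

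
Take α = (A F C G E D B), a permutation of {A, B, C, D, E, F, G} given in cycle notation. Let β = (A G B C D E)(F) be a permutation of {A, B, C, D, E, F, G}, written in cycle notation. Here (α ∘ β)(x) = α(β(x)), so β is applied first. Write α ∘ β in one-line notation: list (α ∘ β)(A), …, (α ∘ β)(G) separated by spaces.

E G B D F C A

(α ∘ β)(x) = α(β(x)). Computing each image: α(β(A)) = α(G) = E, α(β(B)) = α(C) = G, α(β(C)) = α(D) = B, α(β(D)) = α(E) = D, α(β(E)) = α(A) = F, α(β(F)) = α(F) = C, α(β(G)) = α(B) = A.
Hence α ∘ β = [E G B D F C A].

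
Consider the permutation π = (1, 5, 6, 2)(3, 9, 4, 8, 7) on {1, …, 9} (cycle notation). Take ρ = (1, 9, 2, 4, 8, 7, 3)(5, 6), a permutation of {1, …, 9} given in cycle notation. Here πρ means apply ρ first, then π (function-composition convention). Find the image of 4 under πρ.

7

(πρ)(4) = π(ρ(4)). ρ(4) = 8, then π(8) = 7. So (πρ)(4) = 7.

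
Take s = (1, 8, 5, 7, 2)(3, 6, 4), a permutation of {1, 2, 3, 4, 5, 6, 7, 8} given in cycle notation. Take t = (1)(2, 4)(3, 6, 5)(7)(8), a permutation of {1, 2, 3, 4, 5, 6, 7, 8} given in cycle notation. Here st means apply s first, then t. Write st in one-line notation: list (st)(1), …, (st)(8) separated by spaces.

8 1 5 6 7 2 4 3

Chase each element through s then t: 1 → 8 → 8; 2 → 1 → 1; 3 → 6 → 5; 4 → 3 → 6; 5 → 7 → 7; 6 → 4 → 2; 7 → 2 → 4; 8 → 5 → 3.
Collecting the images, st = [8 1 5 6 7 2 4 3].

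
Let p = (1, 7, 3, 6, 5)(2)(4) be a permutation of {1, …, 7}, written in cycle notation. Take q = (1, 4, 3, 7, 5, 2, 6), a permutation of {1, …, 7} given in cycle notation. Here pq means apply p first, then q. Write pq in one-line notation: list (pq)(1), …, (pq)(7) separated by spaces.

(pq)(x) = q(p(x)). Computing each image: q(p(1)) = q(7) = 5, q(p(2)) = q(2) = 6, q(p(3)) = q(6) = 1, q(p(4)) = q(4) = 3, q(p(5)) = q(1) = 4, q(p(6)) = q(5) = 2, q(p(7)) = q(3) = 7.
Hence pq = [5 6 1 3 4 2 7].

5 6 1 3 4 2 7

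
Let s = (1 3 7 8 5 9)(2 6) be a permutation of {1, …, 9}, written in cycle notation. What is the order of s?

The cycle type of s is (6, 2, 1).
The order of s is the least common multiple of its cycle lengths: lcm(6, 2) = 6.

6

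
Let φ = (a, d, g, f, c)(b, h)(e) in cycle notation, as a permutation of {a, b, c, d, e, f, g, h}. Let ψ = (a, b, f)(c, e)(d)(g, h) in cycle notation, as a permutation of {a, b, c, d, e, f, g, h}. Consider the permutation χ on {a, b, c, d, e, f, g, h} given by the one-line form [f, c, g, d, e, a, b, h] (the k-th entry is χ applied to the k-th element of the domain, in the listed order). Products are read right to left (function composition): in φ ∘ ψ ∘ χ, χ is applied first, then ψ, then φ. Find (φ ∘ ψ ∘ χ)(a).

d

Chase a: χ(a) = f; ψ(f) = a; φ(a) = d. Hence (φ ∘ ψ ∘ χ)(a) = d.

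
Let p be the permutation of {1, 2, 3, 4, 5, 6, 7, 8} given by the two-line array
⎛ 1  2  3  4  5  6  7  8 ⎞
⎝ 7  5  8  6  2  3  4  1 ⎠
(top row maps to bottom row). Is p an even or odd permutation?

even

In disjoint-cycle form the cycle lengths are 6, 2.
A cycle is odd iff its length is even; p has 2 even-length cycles, so sgn(p) = (−1)^2 and p is even.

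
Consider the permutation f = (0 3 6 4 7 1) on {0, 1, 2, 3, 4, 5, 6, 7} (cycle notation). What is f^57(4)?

4 lies in the 6-cycle (0 3 6 4 7 1).
On a 6-cycle, f^6 is the identity, so f^57 = f^3 there (57 ≡ 3 mod 6).
Advancing 3 steps from 4: 4 → 7 → 1 → 0.

0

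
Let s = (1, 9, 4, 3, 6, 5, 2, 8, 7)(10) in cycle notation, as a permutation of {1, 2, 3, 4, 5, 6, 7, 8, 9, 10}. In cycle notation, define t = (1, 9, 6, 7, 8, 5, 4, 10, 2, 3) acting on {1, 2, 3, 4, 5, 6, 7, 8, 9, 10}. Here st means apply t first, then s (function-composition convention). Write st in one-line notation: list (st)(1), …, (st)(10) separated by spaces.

4 6 9 10 3 1 7 2 5 8

For each element, apply t then s: 1 → 9 → 4; 2 → 3 → 6; 3 → 1 → 9; 4 → 10 → 10; 5 → 4 → 3; 6 → 7 → 1; 7 → 8 → 7; 8 → 5 → 2; 9 → 6 → 5; 10 → 2 → 8.
Collecting the images, st = [4 6 9 10 3 1 7 2 5 8].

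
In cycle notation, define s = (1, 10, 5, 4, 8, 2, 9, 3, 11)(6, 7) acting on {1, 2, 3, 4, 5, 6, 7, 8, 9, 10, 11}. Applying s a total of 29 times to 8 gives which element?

9

8 lies in the 9-cycle (1, 10, 5, 4, 8, 2, 9, 3, 11).
On a 9-cycle, s^9 is the identity, so s^29 = s^2 there (29 ≡ 2 mod 9).
Advancing 2 steps from 8: 8 → 2 → 9.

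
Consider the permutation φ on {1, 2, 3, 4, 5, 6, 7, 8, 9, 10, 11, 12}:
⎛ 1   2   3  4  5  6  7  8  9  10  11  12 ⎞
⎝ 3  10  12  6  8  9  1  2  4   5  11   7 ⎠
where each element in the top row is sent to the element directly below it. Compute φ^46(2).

5

Tracing 2 → 10 → … returns to 2 after 4 steps, so 2 lies in a 4-cycle (2 10 5 8).
On a 4-cycle, φ^4 is the identity, so φ^46 = φ^2 there (46 ≡ 2 mod 4).
Stepping 2 places around the cycle: 2 → 10 → 5.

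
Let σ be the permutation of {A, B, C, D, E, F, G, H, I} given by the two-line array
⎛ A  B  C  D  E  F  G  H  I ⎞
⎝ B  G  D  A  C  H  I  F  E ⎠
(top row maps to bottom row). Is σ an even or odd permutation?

odd

In disjoint-cycle form the cycle lengths are 7, 2.
A cycle of length ℓ contributes ℓ−1 transpositions, so σ is a product of 6 + 1 = 7 transpositions — odd.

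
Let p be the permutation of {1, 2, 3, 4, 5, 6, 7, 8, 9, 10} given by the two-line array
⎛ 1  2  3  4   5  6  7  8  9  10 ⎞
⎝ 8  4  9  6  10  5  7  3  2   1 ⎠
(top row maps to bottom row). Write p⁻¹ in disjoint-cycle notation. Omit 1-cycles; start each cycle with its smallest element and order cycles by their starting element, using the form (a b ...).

(1 10 5 6 4 2 9 3 8)

The cycle decomposition of p is (1 8 3 9 2 4 6 5 10).
Reversing each cycle (and rotating so the smallest element leads) gives p⁻¹ = (1 10 5 6 4 2 9 3 8).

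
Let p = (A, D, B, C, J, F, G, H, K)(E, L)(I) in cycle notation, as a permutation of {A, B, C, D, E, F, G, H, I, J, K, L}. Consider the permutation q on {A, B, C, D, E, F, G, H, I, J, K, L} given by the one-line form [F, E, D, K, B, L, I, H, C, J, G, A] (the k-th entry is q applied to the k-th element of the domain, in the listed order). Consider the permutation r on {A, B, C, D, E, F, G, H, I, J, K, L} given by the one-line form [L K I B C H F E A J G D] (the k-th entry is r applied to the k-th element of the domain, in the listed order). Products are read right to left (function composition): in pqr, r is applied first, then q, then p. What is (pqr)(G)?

Chase G: r(G) = F; q(F) = L; p(L) = E. Hence (pqr)(G) = E.

E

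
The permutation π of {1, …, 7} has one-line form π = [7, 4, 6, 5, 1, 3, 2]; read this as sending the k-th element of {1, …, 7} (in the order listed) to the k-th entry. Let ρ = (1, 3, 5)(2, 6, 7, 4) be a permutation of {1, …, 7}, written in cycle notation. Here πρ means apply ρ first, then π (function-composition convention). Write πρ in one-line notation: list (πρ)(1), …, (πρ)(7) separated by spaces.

6 3 1 4 7 2 5

Chase each element through ρ then π: 1 → 3 → 6; 2 → 6 → 3; 3 → 5 → 1; 4 → 2 → 4; 5 → 1 → 7; 6 → 7 → 2; 7 → 4 → 5.
Collecting the images, πρ = [6 3 1 4 7 2 5].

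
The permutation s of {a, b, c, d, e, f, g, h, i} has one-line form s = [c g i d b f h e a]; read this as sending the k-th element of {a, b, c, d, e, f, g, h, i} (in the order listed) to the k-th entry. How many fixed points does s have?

2

The fixed points (elements with s(x) = x) are {d, f}, so there are 2.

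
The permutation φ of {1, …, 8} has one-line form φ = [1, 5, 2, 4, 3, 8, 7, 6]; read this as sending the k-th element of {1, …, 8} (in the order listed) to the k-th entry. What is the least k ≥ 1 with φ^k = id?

6

The disjoint-cycle form of φ has cycle lengths 3, 2, 1, 1, 1.
The order of φ is the least common multiple of its cycle lengths: lcm(3, 2) = 6.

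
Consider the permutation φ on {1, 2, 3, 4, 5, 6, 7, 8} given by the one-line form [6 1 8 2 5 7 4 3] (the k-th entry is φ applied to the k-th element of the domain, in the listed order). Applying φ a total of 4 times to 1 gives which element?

Tracing 1 → 6 → … returns to 1 after 5 steps, so 1 lies in a 5-cycle (1, 6, 7, 4, 2).
Advancing 4 steps from 1: 1 → 6 → 7 → 4 → 2.

2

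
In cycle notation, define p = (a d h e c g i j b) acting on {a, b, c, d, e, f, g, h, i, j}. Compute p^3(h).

h lies in the 9-cycle (a d h e c g i j b).
Advancing 3 steps from h: h → e → c → g.

g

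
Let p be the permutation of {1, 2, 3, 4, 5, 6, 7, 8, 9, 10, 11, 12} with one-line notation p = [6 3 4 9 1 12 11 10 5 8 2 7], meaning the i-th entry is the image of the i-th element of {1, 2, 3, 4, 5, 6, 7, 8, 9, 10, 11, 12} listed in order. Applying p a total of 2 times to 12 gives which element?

Tracing 12 → 7 → … returns to 12 after 10 steps, so 12 lies in a 10-cycle (1 6 12 7 11 2 3 4 9 5).
Advancing 2 steps from 12: 12 → 7 → 11.

11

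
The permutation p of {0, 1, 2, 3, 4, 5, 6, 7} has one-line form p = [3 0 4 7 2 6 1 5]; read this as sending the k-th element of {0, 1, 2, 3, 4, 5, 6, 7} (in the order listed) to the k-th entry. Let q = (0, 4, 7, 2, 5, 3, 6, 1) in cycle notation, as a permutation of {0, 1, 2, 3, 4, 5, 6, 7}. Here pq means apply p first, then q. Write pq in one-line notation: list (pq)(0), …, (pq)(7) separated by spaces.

Chase each element through p then q: 0 → 3 → 6; 1 → 0 → 4; 2 → 4 → 7; 3 → 7 → 2; 4 → 2 → 5; 5 → 6 → 1; 6 → 1 → 0; 7 → 5 → 3.
So pq in one-line form is 6 4 7 2 5 1 0 3.

6 4 7 2 5 1 0 3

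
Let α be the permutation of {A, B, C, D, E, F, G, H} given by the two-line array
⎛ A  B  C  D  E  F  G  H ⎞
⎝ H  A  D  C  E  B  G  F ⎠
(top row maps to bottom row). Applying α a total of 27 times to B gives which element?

Tracing B → A → … returns to B after 4 steps, so B lies in a 4-cycle (A H F B).
Powers repeat with period 4 on this cycle, and 27 mod 4 = 3, so α^27(B) = α^3(B).
Stepping 3 places around the cycle: B → A → H → F.

F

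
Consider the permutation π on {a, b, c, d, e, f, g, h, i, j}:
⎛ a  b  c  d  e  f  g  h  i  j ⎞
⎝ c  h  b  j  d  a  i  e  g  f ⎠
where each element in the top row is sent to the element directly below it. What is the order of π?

Writing π as disjoint cycles, the cycle lengths are 8, 2.
The order is lcm(8, 2) = 8.

8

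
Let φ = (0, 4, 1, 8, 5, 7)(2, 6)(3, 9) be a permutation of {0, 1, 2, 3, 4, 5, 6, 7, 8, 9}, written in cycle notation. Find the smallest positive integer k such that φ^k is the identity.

The cycle type of φ is (6, 2, 2).
The order of φ is the least common multiple of its cycle lengths: lcm(6, 2, 2) = 6.

6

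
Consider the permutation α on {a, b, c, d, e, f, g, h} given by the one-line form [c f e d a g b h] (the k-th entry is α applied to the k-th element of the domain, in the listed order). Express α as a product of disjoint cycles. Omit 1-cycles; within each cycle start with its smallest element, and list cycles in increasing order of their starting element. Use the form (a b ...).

(a c e)(b f g)

From a: a → c → e → a, closing the cycle (a c e).
Continuing from each remaining unvisited element yields (a c e)(b f g).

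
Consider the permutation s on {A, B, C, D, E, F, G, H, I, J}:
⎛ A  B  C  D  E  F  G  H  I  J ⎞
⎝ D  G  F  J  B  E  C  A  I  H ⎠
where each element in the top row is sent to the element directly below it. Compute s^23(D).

Tracing D → J → … returns to D after 4 steps, so D lies in a 4-cycle (A, D, J, H).
Since the cycle has length 4, s^23 acts on it the same as s^3 (23 mod 4 = 3).
Stepping 3 places around the cycle: D → J → H → A.

A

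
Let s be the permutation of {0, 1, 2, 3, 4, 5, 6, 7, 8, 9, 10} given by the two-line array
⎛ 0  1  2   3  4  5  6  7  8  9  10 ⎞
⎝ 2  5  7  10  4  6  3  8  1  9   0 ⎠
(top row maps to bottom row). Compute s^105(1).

2

Tracing 1 → 5 → … returns to 1 after 9 steps, so 1 lies in a 9-cycle (0, 2, 7, 8, 1, 5, 6, 3, 10).
Powers repeat with period 9 on this cycle, and 105 mod 9 = 6, so s^105(1) = s^6(1).
Stepping 6 places around the cycle: 1 → 5 → 6 → 3 → 10 → 0 → 2.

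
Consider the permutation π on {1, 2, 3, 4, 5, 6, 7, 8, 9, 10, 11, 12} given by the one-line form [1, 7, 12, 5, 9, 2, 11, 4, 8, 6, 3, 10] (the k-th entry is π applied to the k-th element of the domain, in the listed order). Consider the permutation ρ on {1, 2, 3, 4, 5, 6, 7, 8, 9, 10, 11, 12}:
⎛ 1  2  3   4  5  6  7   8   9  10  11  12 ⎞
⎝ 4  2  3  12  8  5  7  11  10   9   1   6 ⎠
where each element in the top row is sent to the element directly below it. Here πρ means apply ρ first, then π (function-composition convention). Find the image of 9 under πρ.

ρ(9) = 10, then π(10) = 6; composing gives (πρ)(9) = 6.

6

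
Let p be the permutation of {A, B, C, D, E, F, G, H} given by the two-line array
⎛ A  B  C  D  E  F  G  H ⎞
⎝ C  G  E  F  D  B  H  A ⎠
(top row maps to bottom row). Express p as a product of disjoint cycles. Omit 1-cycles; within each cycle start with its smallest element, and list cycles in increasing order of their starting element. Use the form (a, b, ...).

(A, C, E, D, F, B, G, H)

Start at A and follow images: A → C → E → D → F → B → G → H → A, giving the cycle (A, C, E, D, F, B, G, H).
Repeating from the next unused element and collecting all non-trivial cycles gives (A, C, E, D, F, B, G, H).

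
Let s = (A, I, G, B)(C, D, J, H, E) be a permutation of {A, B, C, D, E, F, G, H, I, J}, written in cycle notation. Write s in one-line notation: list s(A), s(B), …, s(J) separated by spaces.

I A D J C F B E G H

Image by image: A→I, B→A, C→D, D→J, E→C, F→F, G→B, H→E, I→G, J→H.
Listing these in domain order gives I A D J C F B E G H.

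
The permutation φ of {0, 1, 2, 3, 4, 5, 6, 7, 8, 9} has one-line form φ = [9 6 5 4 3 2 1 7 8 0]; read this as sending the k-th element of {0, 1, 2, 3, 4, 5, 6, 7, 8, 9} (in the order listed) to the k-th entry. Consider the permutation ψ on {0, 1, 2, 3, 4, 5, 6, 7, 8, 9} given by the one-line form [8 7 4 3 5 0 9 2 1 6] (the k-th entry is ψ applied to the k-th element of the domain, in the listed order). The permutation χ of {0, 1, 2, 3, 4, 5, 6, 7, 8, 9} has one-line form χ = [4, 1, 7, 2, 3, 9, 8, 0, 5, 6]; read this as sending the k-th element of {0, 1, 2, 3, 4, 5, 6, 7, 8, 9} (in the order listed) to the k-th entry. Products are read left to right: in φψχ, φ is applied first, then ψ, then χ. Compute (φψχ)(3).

9

(φψχ)(3) = χ(ψ(φ(3))). φ(3) = 4, then ψ(4) = 5, then χ(5) = 9, so the result is 9.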